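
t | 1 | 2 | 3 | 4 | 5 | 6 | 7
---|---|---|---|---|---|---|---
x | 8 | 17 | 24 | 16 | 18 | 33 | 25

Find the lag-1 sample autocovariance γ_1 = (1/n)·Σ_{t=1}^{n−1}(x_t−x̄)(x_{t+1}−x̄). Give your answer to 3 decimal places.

7.691

Mean x̄ = (8 + 17 + 24 + 16 + 18 + 33 + 25)/7 = 20.1429
Deviations: -12.1429, -3.1429, 3.8571, -4.1429, -2.1429, 12.8571, 4.8571
Σ_{t=1}^{6}(x_t−x̄)(x_{t+1}−x̄) = 53.8367
γ_1 = 53.8367 / 7 = 7.691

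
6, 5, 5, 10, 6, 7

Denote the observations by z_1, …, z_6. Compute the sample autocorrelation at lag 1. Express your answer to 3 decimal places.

Mean z̄ = (6 + 5 + 5 + 10 + 6 + 7)/6 = 6.5000
Numerator Σ_{t=1}^{5}(z_t−z̄)(z_{t+1}−z̄) = -4.2500
Denominator Σ(z_t−z̄)² = 17.5000
r_1 = -4.2500 / 17.5000 = -0.243

-0.243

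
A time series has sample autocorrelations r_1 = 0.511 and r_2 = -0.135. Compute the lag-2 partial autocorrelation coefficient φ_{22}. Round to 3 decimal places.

φ_{22} = (r_2 − r_1²) / (1 − r_1²)
r_1² = (0.511)² = 0.261121
Numerator = -0.135 − 0.2611 = -0.3961; denominator = 1 − 0.2611 = 0.7389
φ_{22} = -0.3961 / 0.7389 = -0.536

-0.536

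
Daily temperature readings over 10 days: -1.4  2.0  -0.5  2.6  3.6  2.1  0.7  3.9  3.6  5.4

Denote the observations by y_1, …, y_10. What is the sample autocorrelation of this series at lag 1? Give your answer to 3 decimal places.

0.127

Mean ȳ = (-1.4 + 2.0 − 0.5 + 2.6 + 3.6 + 2.1 + 0.7 + 3.9 + 3.6 + 5.4)/10 = 2.2000
Numerator Σ_{t=1}^{9}(y_t−ȳ)(y_{t+1}−ȳ) = 5.0600
Denominator Σ(y_t−ȳ)² = 39.7600
r_1 = 5.0600 / 39.7600 = 0.127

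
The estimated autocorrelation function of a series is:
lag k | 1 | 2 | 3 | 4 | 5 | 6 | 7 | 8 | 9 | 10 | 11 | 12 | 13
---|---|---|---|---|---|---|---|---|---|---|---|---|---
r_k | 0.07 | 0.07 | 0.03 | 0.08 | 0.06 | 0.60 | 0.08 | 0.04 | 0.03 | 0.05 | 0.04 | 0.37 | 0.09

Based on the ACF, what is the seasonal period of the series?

6

The largest autocorrelation is r_6 = 0.60, with a weaker echo at lag 12 (0.37); the remaining lags stay at or below 0.09.
The dominant spike at lag 6 indicates a seasonal period of 6.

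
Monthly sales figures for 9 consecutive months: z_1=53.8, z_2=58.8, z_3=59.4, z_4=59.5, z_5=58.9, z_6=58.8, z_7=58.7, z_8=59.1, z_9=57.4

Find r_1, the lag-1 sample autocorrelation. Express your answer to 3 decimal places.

Mean z̄ = (53.8 + 58.8 + 59.4 + 59.5 + 58.9 + 58.8 + 58.7 + 59.1 + 57.4)/9 = 58.2667
Numerator Σ_{t=1}^{8}(z_t−z̄)(z_{t+1}−z̄) = 0.6089
Denominator Σ(z_t−z̄)² = 25.3600
r_1 = 0.6089 / 25.3600 = 0.024

0.024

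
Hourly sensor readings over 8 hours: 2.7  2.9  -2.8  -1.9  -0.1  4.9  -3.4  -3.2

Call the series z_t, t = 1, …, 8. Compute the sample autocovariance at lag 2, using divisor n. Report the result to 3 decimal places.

-4.682

Mean z̄ = (2.7 + 2.9 − 2.8 − 1.9 − 0.1 + 4.9 − 3.4 − 3.2)/8 = -0.1125
Deviations: 2.8125, 3.0125, -2.6875, -1.7875, 0.0125, 5.0125, -3.2875, -3.0875
Σ_{t=1}^{6}(z_t−z̄)(z_{t+2}−z̄) = -37.4541
γ_2 = -37.4541 / 8 = -4.682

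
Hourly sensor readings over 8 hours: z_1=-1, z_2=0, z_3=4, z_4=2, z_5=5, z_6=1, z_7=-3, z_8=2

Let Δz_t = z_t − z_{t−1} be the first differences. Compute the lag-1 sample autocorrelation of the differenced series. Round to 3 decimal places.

First differences Δz: 1, 4, -2, 3, -4, -4, 5
Mean of differences = 0.4286
Numerator Σ(Δz_t−Δz̄)(Δz_{t+1}−Δz̄) = -24.8980
Denominator Σ(Δz_t−Δz̄)² = 85.7143
r_1(Δz) = -24.8980 / 85.7143 = -0.290

-0.290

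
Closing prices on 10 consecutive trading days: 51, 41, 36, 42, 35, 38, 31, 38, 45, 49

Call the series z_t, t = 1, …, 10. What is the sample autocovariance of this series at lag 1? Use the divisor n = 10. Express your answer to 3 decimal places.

7.804

Mean z̄ = (51 + 41 + 36 + 42 + 35 + 38 + 31 + 38 + 45 + 49)/10 = 40.6000
Σ_{t=1}^{9}(z_t−z̄)(z_{t+1}−z̄) = 78.0400
γ_1 = 78.0400 / 10 = 7.804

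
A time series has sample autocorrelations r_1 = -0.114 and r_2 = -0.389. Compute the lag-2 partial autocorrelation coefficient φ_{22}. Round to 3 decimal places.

-0.407

φ_{22} = (r_2 − r_1²) / (1 − r_1²)
r_1² = (-0.114)² = 0.012996
Numerator = -0.389 − 0.0130 = -0.4020; denominator = 1 − 0.0130 = 0.9870
φ_{22} = -0.4020 / 0.9870 = -0.407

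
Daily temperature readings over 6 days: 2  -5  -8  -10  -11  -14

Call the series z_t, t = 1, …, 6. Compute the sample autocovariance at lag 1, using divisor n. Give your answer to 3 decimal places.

Mean z̄ = (2 − 5 − 8 − 10 − 11 − 14)/6 = -7.6667
Deviations: 9.6667, 2.6667, -0.3333, -2.3333, -3.3333, -6.3333
Σ_{t=1}^{5}(z_t−z̄)(z_{t+1}−z̄) = 54.5556
γ_1 = 54.5556 / 6 = 9.093

9.093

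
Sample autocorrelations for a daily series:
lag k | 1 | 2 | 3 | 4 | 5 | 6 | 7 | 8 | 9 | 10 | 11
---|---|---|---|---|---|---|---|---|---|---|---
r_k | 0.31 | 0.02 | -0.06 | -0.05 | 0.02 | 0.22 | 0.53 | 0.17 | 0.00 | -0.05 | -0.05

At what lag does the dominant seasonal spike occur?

The largest autocorrelation is r_7 = 0.53; the remaining lags stay at or below 0.31. The elevated value at lag 1 (0.31), dropping to 0.02 at lag 2, reflects decaying short-term dependence rather than seasonality.
The dominant spike at lag 7 indicates a seasonal period of 7.

7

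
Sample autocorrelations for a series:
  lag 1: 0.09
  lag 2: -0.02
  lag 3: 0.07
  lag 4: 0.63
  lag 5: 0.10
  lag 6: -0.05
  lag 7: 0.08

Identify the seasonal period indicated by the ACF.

The largest autocorrelation is r_4 = 0.63; the remaining lags stay at or below 0.10.
The dominant spike at lag 4 indicates a seasonal period of 4.

4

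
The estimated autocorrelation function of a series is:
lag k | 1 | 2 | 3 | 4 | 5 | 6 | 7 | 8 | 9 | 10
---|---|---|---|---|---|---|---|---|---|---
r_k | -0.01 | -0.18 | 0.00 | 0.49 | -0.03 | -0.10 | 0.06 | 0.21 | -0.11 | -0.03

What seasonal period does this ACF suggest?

The largest autocorrelation is r_4 = 0.49, with a weaker echo at lag 8 (0.21); the remaining lags stay at or below 0.06.
The dominant spike at lag 4 indicates a seasonal period of 4.

4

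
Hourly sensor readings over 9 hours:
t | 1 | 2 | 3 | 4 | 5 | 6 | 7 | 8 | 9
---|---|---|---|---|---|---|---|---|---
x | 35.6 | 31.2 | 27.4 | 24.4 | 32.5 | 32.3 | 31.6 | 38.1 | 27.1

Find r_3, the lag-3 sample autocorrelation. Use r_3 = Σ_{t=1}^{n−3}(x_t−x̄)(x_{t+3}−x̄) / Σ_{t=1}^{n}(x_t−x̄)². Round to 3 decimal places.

-0.221

Mean x̄ = (35.6 + 31.2 + 27.4 + 24.4 + 32.5 + 32.3 + 31.6 + 38.1 + 27.1)/9 = 31.1333
Σ(x_t−x̄)(x_{t+3}−x̄) = (-30.0756) + (0.0911) + (-4.3556) + (-3.1422) + (9.5211) + (-4.7056) = -32.6667
Denominator Σ(x_t−x̄)² = 147.4800
r_3 = -32.6667 / 147.4800 = -0.221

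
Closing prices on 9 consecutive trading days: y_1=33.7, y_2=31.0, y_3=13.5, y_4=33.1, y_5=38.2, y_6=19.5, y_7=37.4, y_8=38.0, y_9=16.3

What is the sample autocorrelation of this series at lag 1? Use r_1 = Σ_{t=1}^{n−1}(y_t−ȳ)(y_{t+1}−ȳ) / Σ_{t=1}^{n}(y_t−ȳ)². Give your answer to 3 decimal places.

Mean ȳ = (33.7 + 31.0 + 13.5 + 33.1 + 38.2 + 19.5 + 37.4 + 38.0 + 16.3)/9 = 28.9667
Numerator Σ_{t=1}^{8}(y_t−ȳ)(y_{t+1}−ȳ) = -253.0744
Denominator Σ(y_t−ȳ)² = 770.8800
r_1 = -253.0744 / 770.8800 = -0.328

-0.328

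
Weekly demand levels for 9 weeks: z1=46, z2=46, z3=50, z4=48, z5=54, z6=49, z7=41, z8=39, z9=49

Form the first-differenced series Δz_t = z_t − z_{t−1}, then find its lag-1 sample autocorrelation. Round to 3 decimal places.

First differences Δz: 0, 4, -2, 6, -5, -8, -2, 10
Mean of differences = 0.3750
Numerator Σ(Δz_t−Δz̄)(Δz_{t+1}−Δz̄) = -11.5156
Denominator Σ(Δz_t−Δz̄)² = 247.8750
r_1(Δz) = -11.5156 / 247.8750 = -0.046

-0.046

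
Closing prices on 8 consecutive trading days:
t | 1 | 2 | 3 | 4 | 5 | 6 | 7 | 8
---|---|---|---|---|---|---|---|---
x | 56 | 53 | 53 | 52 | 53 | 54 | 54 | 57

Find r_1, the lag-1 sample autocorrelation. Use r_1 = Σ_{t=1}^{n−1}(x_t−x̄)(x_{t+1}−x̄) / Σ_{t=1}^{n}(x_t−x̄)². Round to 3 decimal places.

0.150

Mean x̄ = (56 + 53 + 53 + 52 + 53 + 54 + 54 + 57)/8 = 54.0000
Deviations from mean: 2.0000, -1.0000, -1.0000, -2.0000, -1.0000, 0.0000, 0.0000, 3.0000
Σ(x_t−x̄)(x_{t+1}−x̄) = (-2.0000) + (1.0000) + (2.0000) + (2.0000) + (0.0000) + (0.0000) + (0.0000) = 3.0000
Denominator Σ(x_t−x̄)² = 20.0000
r_1 = 3.0000 / 20.0000 = 0.150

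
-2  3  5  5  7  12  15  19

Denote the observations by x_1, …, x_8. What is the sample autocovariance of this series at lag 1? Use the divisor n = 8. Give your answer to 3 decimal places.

22.250

Mean x̄ = (-2 + 3 + 5 + 5 + 7 + 12 + 15 + 19)/8 = 8.0000
Σ_{t=1}^{7}(x_t−x̄)(x_{t+1}−x̄) = 178.0000
γ_1 = 178.0000 / 8 = 22.250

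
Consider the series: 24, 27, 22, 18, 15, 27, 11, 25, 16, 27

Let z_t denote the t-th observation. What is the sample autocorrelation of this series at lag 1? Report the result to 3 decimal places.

-0.480

Mean z̄ = (24 + 27 + 22 + 18 + 15 + 27 + 11 + 25 + 16 + 27)/10 = 21.2000
Numerator Σ_{t=1}^{9}(z_t−z̄)(z_{t+1}−z̄) = -145.6400
Denominator Σ(z_t−z̄)² = 303.6000
r_1 = -145.6400 / 303.6000 = -0.480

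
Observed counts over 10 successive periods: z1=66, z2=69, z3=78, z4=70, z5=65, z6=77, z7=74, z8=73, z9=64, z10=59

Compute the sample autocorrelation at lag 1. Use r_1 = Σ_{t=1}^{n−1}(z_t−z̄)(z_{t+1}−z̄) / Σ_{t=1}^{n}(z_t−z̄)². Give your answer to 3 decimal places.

Mean z̄ = (66 + 69 + 78 + 70 + 65 + 77 + 74 + 73 + 64 + 59)/10 = 69.5000
Numerator Σ_{t=1}^{9}(z_t−z̄)(z_{t+1}−z̄) = 53.7500
Denominator Σ(z_t−z̄)² = 334.5000
r_1 = 53.7500 / 334.5000 = 0.161

0.161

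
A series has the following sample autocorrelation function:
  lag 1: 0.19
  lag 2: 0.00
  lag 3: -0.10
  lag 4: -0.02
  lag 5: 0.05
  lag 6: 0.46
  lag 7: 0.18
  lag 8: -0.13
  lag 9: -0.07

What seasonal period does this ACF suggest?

6

The largest autocorrelation is r_6 = 0.46; the remaining lags stay at or below 0.19.
The dominant spike at lag 6 indicates a seasonal period of 6.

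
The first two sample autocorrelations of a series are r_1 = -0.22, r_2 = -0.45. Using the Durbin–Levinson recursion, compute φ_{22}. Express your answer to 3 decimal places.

-0.524

φ_{22} = (r_2 − r_1²) / (1 − r_1²)
r_1² = (-0.22)² = 0.0484
Numerator = -0.45 − 0.0484 = -0.4984; denominator = 1 − 0.0484 = 0.9516
φ_{22} = -0.4984 / 0.9516 = -0.524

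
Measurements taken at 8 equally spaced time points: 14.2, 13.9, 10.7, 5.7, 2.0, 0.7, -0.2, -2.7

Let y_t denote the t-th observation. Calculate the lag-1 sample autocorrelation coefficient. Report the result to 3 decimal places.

0.675

Mean ȳ = (14.2 + 13.9 + 10.7 + 5.7 + 2.0 + 0.7 − 0.2 − 2.7)/8 = 5.5375
Deviations from mean: 8.6625, 8.3625, 5.1625, 0.1625, -3.5375, -4.8375, -5.7375, -8.2375
Σ(y_t−ȳ)(y_{t+1}−ȳ) = (72.4402) + (43.1714) + (0.8389) + (-0.5748) + (17.1127) + (27.7552) + (47.2627) = 208.0061
Denominator Σ(y_t−ȳ)² = 308.3388
r_1 = 208.0061 / 308.3388 = 0.675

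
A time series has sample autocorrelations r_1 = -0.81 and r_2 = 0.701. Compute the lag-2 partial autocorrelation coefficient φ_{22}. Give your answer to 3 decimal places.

0.131

φ_{22} = (r_2 − r_1²) / (1 − r_1²)
r_1² = (-0.81)² = 0.6561
Numerator = 0.701 − 0.6561 = 0.0449; denominator = 1 − 0.6561 = 0.3439
φ_{22} = 0.0449 / 0.3439 = 0.131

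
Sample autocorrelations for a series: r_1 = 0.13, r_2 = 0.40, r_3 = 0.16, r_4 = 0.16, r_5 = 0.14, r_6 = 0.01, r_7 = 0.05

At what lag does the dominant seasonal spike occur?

The largest autocorrelation is r_2 = 0.40; the remaining lags stay at or below 0.16.
The dominant spike at lag 2 indicates a seasonal period of 2.

2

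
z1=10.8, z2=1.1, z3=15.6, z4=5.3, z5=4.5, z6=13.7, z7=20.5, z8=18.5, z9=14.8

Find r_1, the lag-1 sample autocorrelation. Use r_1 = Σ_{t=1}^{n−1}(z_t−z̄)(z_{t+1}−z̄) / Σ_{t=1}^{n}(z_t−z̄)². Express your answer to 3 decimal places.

0.204

Mean z̄ = (10.8 + 1.1 + 15.6 + 5.3 + 4.5 + 13.7 + 20.5 + 18.5 + 14.8)/9 = 11.6444
Numerator Σ_{t=1}^{8}(z_t−z̄)(z_{t+1}−z̄) = 73.2869
Denominator Σ(z_t−z̄)² = 358.4422
r_1 = 73.2869 / 358.4422 = 0.204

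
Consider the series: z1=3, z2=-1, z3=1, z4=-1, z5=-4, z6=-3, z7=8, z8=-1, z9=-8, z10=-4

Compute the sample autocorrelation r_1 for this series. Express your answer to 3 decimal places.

0.052

Mean z̄ = (3 − 1 + 1 − 1 − 4 − 3 + 8 − 1 − 8 − 4)/10 = -1.0000
Numerator Σ_{t=1}^{9}(z_t−z̄)(z_{t+1}−z̄) = 9.0000
Denominator Σ(z_t−z̄)² = 172.0000
r_1 = 9.0000 / 172.0000 = 0.052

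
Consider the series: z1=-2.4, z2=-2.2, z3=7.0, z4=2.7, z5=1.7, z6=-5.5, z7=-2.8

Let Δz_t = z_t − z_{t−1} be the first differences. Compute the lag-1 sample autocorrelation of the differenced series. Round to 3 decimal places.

-0.281

First differences Δz: 0.2, 9.2, -4.3, -1.0, -7.2, 2.7
Mean of differences = -0.0667
Numerator Σ(Δz_t−Δz̄)(Δz_{t+1}−Δz̄) = -45.8844
Denominator Σ(Δz_t−Δz̄)² = 163.2733
r_1(Δz) = -45.8844 / 163.2733 = -0.281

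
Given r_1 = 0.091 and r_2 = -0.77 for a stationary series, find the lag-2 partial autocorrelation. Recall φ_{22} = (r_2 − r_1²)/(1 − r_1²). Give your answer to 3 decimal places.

φ_{22} = (r_2 − r_1²) / (1 − r_1²)
r_1² = (0.091)² = 0.008281
Numerator = -0.77 − 0.0083 = -0.7783; denominator = 1 − 0.0083 = 0.9917
φ_{22} = -0.7783 / 0.9917 = -0.785

-0.785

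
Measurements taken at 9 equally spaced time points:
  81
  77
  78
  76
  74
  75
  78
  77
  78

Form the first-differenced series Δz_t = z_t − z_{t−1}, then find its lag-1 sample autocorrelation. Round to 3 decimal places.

-0.143

First differences Δz: -4, 1, -2, -2, 1, 3, -1, 1
Mean of differences = -0.3750
Numerator Σ(Δz_t−Δz̄)(Δz_{t+1}−Δz̄) = -5.1406
Denominator Σ(Δz_t−Δz̄)² = 35.8750
r_1(Δz) = -5.1406 / 35.8750 = -0.143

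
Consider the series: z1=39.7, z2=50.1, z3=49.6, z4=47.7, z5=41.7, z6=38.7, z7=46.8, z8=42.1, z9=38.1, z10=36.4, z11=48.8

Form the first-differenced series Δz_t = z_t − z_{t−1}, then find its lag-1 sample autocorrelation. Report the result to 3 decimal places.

-0.051

First differences Δz: 10.4, -0.5, -1.9, -6.0, -3.0, 8.1, -4.7, -4.0, -1.7, 12.4
Mean of differences = 0.9100
Numerator Σ(Δz_t−Δz̄)(Δz_{t+1}−Δz̄) = -21.0611
Denominator Σ(Δz_t−Δz̄)² = 409.0890
r_1(Δz) = -21.0611 / 409.0890 = -0.051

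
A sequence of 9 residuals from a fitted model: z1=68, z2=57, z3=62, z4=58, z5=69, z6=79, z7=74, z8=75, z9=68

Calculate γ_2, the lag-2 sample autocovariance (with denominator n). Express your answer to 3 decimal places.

8.594

Mean z̄ = (68 + 57 + 62 + 58 + 69 + 79 + 74 + 75 + 68)/9 = 67.7778
Σ_{t=1}^{7}(z_t−z̄)(z_{t+2}−z̄) = 77.3457
γ_2 = 77.3457 / 9 = 8.594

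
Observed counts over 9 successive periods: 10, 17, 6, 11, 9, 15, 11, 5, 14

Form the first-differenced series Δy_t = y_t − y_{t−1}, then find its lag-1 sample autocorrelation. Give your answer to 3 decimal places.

-0.553

First differences Δy: 7, -11, 5, -2, 6, -4, -6, 9
Mean of differences = 0.5000
Numerator Σ(Δy_t−Δȳ)(Δy_{t+1}−Δȳ) = -202.2500
Denominator Σ(Δy_t−Δȳ)² = 366.0000
r_1(Δy) = -202.2500 / 366.0000 = -0.553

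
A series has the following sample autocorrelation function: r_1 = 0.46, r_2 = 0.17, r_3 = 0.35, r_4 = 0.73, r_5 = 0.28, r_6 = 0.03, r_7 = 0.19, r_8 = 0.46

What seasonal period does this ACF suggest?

The largest autocorrelation is r_4 = 0.73; the remaining lags stay at or below 0.46. The elevated value at lag 1 (0.46), dropping to 0.17 at lag 2, reflects decaying short-term dependence rather than seasonality.
The dominant spike at lag 4 indicates a seasonal period of 4.

4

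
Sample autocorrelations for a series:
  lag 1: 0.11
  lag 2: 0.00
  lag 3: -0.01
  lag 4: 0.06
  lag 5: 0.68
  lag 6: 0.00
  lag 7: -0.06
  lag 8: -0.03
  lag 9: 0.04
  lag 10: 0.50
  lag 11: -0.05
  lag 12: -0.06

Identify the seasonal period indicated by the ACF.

5

The largest autocorrelation is r_5 = 0.68, with a weaker echo at lag 10 (0.50); the remaining lags stay at or below 0.11.
The dominant spike at lag 5 indicates a seasonal period of 5.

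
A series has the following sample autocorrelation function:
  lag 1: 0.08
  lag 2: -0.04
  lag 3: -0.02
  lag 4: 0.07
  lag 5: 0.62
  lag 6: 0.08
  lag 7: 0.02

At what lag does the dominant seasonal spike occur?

The largest autocorrelation is r_5 = 0.62; the remaining lags stay at or below 0.08.
The dominant spike at lag 5 indicates a seasonal period of 5.

5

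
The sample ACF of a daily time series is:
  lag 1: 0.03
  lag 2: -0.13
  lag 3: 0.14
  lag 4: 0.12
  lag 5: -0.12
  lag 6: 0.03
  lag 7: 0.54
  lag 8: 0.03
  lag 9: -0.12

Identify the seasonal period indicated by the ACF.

The largest autocorrelation is r_7 = 0.54; the remaining lags stay at or below 0.14.
The dominant spike at lag 7 indicates a seasonal period of 7.

7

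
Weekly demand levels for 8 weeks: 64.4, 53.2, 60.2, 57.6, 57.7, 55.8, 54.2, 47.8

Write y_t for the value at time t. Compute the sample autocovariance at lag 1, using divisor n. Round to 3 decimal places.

-1.521

Mean ȳ = (64.4 + 53.2 + 60.2 + 57.6 + 57.7 + 55.8 + 54.2 + 47.8)/8 = 56.3625
Deviations: 8.0375, -3.1625, 3.8375, 1.2375, 1.3375, -0.5625, -2.1625, -8.5625
Σ_{t=1}^{7}(y_t−ȳ)(y_{t+1}−ȳ) = -12.1702
γ_1 = -12.1702 / 8 = -1.521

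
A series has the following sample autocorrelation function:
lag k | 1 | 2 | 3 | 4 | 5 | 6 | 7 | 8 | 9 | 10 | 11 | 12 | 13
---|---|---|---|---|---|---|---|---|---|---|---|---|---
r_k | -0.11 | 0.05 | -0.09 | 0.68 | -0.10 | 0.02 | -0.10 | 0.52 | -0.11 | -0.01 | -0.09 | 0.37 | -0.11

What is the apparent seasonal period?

The largest autocorrelation is r_4 = 0.68, with weaker echoes at lags 8 (0.52) and 12 (0.37); the remaining lags stay at or below 0.05.
The dominant spike at lag 4 indicates a seasonal period of 4.

4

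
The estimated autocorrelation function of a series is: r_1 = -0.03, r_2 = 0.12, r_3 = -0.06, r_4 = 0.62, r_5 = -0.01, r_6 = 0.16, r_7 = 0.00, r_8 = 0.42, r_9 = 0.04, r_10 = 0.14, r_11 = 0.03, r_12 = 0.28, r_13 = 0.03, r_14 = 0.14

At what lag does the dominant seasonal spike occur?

The largest autocorrelation is r_4 = 0.62, with weaker echoes at lags 8 (0.42) and 12 (0.28); the remaining lags stay at or below 0.16.
The dominant spike at lag 4 indicates a seasonal period of 4.

4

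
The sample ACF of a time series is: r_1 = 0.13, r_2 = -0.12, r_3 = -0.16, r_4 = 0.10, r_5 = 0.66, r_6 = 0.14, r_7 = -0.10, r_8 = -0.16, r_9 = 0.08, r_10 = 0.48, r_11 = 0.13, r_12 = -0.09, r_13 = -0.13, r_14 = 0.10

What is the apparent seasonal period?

The largest autocorrelation is r_5 = 0.66, with a weaker echo at lag 10 (0.48); the remaining lags stay at or below 0.14.
The dominant spike at lag 5 indicates a seasonal period of 5.

5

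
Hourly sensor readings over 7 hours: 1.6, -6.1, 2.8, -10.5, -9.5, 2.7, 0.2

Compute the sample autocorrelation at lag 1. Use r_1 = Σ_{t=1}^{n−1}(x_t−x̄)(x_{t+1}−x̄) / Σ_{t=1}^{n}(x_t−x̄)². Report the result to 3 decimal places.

-0.215

Mean x̄ = (1.6 − 6.1 + 2.8 − 10.5 − 9.5 + 2.7 + 0.2)/7 = -2.6857
Deviations from mean: 4.2857, -3.4143, 5.4857, -7.8143, -6.8143, 5.3857, 2.8857
Numerator Σ_{t=1}^{6}(x_t−x̄)(x_{t+1}−x̄) = -44.1388
Denominator Σ(x_t−x̄)² = 204.9486
r_1 = -44.1388 / 204.9486 = -0.215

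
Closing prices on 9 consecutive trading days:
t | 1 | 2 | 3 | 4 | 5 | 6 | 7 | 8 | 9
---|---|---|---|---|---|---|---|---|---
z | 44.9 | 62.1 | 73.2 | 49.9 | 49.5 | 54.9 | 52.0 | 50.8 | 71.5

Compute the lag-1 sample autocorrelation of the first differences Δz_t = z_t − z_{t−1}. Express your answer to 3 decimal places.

-0.053

First differences Δz: 17.2, 11.1, -23.3, -0.4, 5.4, -2.9, -1.2, 20.7
Mean of differences = 3.3250
Numerator Σ(Δz_t−Δz̄)(Δz_{t+1}−Δz̄) = -71.0531
Denominator Σ(Δz_t−Δz̄)² = 1341.1550
r_1(Δz) = -71.0531 / 1341.1550 = -0.053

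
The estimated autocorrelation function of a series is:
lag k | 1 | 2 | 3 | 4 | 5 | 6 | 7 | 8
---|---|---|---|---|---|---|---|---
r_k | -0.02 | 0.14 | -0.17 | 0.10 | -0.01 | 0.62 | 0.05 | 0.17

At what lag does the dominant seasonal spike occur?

6

The largest autocorrelation is r_6 = 0.62; the remaining lags stay at or below 0.17.
The dominant spike at lag 6 indicates a seasonal period of 6.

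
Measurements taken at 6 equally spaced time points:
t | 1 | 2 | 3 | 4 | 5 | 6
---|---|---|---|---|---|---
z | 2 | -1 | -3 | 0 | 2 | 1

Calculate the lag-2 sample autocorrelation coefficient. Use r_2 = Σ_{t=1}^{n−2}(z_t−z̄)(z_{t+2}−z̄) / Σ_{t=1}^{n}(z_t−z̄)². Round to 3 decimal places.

Mean z̄ = (2 − 1 − 3 + 0 + 2 + 1)/6 = 0.1667
Deviations from mean: 1.8333, -1.1667, -3.1667, -0.1667, 1.8333, 0.8333
Σ(z_t−z̄)(z_{t+2}−z̄) = (-5.8056) + (0.1944) + (-5.8056) + (-0.1389) = -11.5556
Denominator Σ(z_t−z̄)² = 18.8333
r_2 = -11.5556 / 18.8333 = -0.614

-0.614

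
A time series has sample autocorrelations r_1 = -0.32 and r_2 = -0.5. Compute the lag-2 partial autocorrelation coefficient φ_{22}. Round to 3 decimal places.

-0.671

φ_{22} = (r_2 − r_1²) / (1 − r_1²)
r_1² = (-0.32)² = 0.1024
Numerator = -0.5 − 0.1024 = -0.6024; denominator = 1 − 0.1024 = 0.8976
φ_{22} = -0.6024 / 0.8976 = -0.671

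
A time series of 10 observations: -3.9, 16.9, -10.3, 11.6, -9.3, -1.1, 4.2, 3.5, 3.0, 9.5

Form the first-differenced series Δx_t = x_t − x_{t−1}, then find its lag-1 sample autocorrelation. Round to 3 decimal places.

-0.786

First differences Δx: 20.8, -27.2, 21.9, -20.9, 8.2, 5.3, -0.7, -0.5, 6.5
Mean of differences = 1.4889
Numerator Σ(Δx_t−Δx̄)(Δx_{t+1}−Δx̄) = -1735.2012
Denominator Σ(Δx_t−Δx̄)² = 2207.2689
r_1(Δx) = -1735.2012 / 2207.2689 = -0.786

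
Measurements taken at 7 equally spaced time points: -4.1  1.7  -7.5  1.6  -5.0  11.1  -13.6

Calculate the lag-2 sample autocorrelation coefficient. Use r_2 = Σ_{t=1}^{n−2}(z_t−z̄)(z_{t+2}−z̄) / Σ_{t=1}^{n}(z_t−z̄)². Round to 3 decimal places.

Mean z̄ = (-4.1 + 1.7 − 7.5 + 1.6 − 5.0 + 11.1 − 13.6)/7 = -2.2571
Deviations from mean: -1.8429, 3.9571, -5.2429, 3.8571, -2.7429, 13.3571, -11.3429
Σ(z_t−z̄)(z_{t+2}−z̄) = (9.6618) + (15.2633) + (14.3804) + (51.5204) + (31.1118) = 121.9378
Denominator Σ(z_t−z̄)² = 376.0171
r_2 = 121.9378 / 376.0171 = 0.324

0.324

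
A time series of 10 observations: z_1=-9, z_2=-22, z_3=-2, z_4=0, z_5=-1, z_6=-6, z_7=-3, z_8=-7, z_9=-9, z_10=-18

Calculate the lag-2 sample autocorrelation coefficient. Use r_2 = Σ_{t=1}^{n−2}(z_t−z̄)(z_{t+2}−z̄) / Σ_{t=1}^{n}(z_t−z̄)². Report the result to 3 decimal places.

-0.098

Mean z̄ = (-9 − 22 − 2 + 0 − 1 − 6 − 3 − 7 − 9 − 18)/10 = -7.7000
Numerator Σ_{t=1}^{8}(z_t−z̄)(z_{t+2}−z̄) = -46.8800
Denominator Σ(z_t−z̄)² = 476.1000
r_2 = -46.8800 / 476.1000 = -0.098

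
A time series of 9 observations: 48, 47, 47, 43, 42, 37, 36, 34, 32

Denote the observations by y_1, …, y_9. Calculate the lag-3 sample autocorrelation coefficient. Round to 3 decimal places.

0.048

Mean ȳ = (48 + 47 + 47 + 43 + 42 + 37 + 36 + 34 + 32)/9 = 40.6667
Σ(y_t−ȳ)(y_{t+3}−ȳ) = (17.1111) + (8.4444) + (-23.2222) + (-10.8889) + (-8.8889) + (31.7778) = 14.3333
Denominator Σ(y_t−ȳ)² = 296.0000
r_3 = 14.3333 / 296.0000 = 0.048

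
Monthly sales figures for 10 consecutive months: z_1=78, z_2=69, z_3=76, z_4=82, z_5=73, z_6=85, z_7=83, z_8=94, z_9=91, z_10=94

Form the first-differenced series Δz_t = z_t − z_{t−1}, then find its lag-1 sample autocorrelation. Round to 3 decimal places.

-0.620

First differences Δz: -9, 7, 6, -9, 12, -2, 11, -3, 3
Mean of differences = 1.7778
Numerator Σ(Δz_t−Δz̄)(Δz_{t+1}−Δz̄) = -313.2716
Denominator Σ(Δz_t−Δz̄)² = 505.5556
r_1(Δz) = -313.2716 / 505.5556 = -0.620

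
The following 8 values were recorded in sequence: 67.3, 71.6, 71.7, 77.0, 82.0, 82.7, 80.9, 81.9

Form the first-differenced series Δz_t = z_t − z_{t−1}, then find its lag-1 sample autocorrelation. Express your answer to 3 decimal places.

0.091

First differences Δz: 4.3, 0.1, 5.3, 5.0, 0.7, -1.8, 1.0
Mean of differences = 2.0857
Numerator Σ(Δz_t−Δz̄)(Δz_{t+1}−Δz̄) = 4.1527
Denominator Σ(Δz_t−Δz̄)² = 45.8686
r_1(Δz) = 4.1527 / 45.8686 = 0.091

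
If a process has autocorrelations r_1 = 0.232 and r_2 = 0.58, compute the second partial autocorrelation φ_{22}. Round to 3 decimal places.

0.556

φ_{22} = (r_2 − r_1²) / (1 − r_1²)
r_1² = (0.232)² = 0.053824
Numerator = 0.58 − 0.0538 = 0.5262; denominator = 1 − 0.0538 = 0.9462
φ_{22} = 0.5262 / 0.9462 = 0.556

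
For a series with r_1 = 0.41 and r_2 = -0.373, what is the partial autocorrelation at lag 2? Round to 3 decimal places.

φ_{22} = (r_2 − r_1²) / (1 − r_1²)
r_1² = (0.41)² = 0.1681
Numerator = -0.373 − 0.1681 = -0.5411; denominator = 1 − 0.1681 = 0.8319
φ_{22} = -0.5411 / 0.8319 = -0.650

-0.650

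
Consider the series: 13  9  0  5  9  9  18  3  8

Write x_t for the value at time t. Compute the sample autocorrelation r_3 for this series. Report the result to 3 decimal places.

-0.252

Mean x̄ = (13 + 9 + 0 + 5 + 9 + 9 + 18 + 3 + 8)/9 = 8.2222
Numerator Σ_{t=1}^{6}(x_t−x̄)(x_{t+3}−x̄) = -56.9259
Denominator Σ(x_t−x̄)² = 225.5556
r_3 = -56.9259 / 225.5556 = -0.252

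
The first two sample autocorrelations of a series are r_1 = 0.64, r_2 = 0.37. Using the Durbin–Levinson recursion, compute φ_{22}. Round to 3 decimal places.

φ_{22} = (r_2 − r_1²) / (1 − r_1²)
r_1² = (0.64)² = 0.4096
Numerator = 0.37 − 0.4096 = -0.0396; denominator = 1 − 0.4096 = 0.5904
φ_{22} = -0.0396 / 0.5904 = -0.067

-0.067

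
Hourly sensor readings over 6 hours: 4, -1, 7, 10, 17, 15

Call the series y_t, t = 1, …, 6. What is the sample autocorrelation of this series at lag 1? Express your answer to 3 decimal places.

0.536

Mean ȳ = (4 − 1 + 7 + 10 + 17 + 15)/6 = 8.6667
Deviations from mean: -4.6667, -9.6667, -1.6667, 1.3333, 8.3333, 6.3333
Σ(y_t−ȳ)(y_{t+1}−ȳ) = (45.1111) + (16.1111) + (-2.2222) + (11.1111) + (52.7778) = 122.8889
Denominator Σ(y_t−ȳ)² = 229.3333
r_1 = 122.8889 / 229.3333 = 0.536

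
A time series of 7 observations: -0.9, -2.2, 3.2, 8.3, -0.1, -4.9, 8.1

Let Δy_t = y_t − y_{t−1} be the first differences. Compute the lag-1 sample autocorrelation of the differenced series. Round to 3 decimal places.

-0.139

First differences Δy: -1.3, 5.4, 5.1, -8.4, -4.8, 13.0
Mean of differences = 1.5000
Numerator Σ(Δy_t−Δȳ)(Δy_{t+1}−Δȳ) = -42.6000
Denominator Σ(Δy_t−Δȳ)² = 305.9600
r_1(Δy) = -42.6000 / 305.9600 = -0.139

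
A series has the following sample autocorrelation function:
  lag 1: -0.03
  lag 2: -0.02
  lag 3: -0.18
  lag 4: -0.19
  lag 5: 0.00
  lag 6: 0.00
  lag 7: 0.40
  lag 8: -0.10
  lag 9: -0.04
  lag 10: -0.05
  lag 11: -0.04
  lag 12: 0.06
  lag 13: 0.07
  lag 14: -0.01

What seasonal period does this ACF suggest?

The largest autocorrelation is r_7 = 0.40; the remaining lags stay at or below 0.07.
The dominant spike at lag 7 indicates a seasonal period of 7.

7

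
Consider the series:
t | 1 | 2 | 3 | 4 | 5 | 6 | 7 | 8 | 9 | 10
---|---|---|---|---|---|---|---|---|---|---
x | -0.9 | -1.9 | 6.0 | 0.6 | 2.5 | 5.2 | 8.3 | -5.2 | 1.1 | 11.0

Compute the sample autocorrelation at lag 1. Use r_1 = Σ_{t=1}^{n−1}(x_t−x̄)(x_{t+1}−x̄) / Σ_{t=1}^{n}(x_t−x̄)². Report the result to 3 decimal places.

Mean x̄ = (-0.9 − 1.9 + 6.0 + 0.6 + 2.5 + 5.2 + 8.3 − 5.2 + 1.1 + 11.0)/10 = 2.6700
Numerator Σ_{t=1}^{9}(x_t−x̄)(x_{t+1}−x̄) = -36.6609
Denominator Σ(x_t−x̄)² = 220.9210
r_1 = -36.6609 / 220.9210 = -0.166

-0.166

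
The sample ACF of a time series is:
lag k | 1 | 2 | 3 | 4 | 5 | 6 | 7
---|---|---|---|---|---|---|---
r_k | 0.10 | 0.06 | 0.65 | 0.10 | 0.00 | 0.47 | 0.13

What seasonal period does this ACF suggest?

3

The largest autocorrelation is r_3 = 0.65, with a weaker echo at lag 6 (0.47); the remaining lags stay at or below 0.13.
The dominant spike at lag 3 indicates a seasonal period of 3.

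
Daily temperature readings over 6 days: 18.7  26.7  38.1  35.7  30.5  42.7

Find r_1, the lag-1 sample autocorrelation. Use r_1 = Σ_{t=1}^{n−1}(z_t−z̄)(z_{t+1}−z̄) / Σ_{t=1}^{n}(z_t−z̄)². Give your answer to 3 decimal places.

0.104

Mean z̄ = (18.7 + 26.7 + 38.1 + 35.7 + 30.5 + 42.7)/6 = 32.0667
Deviations from mean: -13.3667, -5.3667, 6.0333, 3.6333, -1.5667, 10.6333
Σ(z_t−z̄)(z_{t+1}−z̄) = (71.7344) + (-32.3789) + (21.9211) + (-5.6922) + (-16.6589) = 38.9256
Denominator Σ(z_t−z̄)² = 372.5933
r_1 = 38.9256 / 372.5933 = 0.104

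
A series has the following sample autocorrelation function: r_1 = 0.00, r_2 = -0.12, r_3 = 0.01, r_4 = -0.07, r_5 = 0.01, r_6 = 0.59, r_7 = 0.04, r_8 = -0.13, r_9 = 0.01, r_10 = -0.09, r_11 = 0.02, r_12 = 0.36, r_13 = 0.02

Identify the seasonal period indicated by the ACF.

The largest autocorrelation is r_6 = 0.59, with a weaker echo at lag 12 (0.36); the remaining lags stay at or below 0.04.
The dominant spike at lag 6 indicates a seasonal period of 6.

6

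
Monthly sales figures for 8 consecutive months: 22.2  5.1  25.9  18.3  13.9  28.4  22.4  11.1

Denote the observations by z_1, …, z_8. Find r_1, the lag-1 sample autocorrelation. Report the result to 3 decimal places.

-0.423

Mean z̄ = (22.2 + 5.1 + 25.9 + 18.3 + 13.9 + 28.4 + 22.4 + 11.1)/8 = 18.4125
Numerator Σ_{t=1}^{7}(z_t−z̄)(z_{t+1}−z̄) = -184.8352
Denominator Σ(z_t−z̄)² = 437.1288
r_1 = -184.8352 / 437.1288 = -0.423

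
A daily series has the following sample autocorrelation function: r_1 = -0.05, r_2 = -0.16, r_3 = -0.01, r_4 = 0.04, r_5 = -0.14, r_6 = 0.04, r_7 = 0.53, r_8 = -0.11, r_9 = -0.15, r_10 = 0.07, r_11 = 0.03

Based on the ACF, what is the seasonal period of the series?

The largest autocorrelation is r_7 = 0.53; the remaining lags stay at or below 0.07.
The dominant spike at lag 7 indicates a seasonal period of 7.

7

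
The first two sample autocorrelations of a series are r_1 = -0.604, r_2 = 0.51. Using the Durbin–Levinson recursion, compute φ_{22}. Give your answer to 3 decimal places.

φ_{22} = (r_2 − r_1²) / (1 − r_1²)
r_1² = (-0.604)² = 0.364816
Numerator = 0.51 − 0.3648 = 0.1452; denominator = 1 − 0.3648 = 0.6352
φ_{22} = 0.1452 / 0.6352 = 0.229

0.229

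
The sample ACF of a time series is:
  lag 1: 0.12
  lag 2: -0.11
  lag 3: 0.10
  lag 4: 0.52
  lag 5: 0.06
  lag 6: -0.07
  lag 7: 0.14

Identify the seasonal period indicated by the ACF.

4

The largest autocorrelation is r_4 = 0.52; the remaining lags stay at or below 0.14.
The dominant spike at lag 4 indicates a seasonal period of 4.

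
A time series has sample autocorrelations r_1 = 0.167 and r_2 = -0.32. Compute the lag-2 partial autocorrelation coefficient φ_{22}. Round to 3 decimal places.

φ_{22} = (r_2 − r_1²) / (1 − r_1²)
r_1² = (0.167)² = 0.027889
Numerator = -0.32 − 0.0279 = -0.3479; denominator = 1 − 0.0279 = 0.9721
φ_{22} = -0.3479 / 0.9721 = -0.358

-0.358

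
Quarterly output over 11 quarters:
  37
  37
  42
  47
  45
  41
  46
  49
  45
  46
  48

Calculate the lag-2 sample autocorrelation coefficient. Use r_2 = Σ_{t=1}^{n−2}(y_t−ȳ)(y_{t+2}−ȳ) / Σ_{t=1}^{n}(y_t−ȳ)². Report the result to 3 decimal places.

-0.084

Mean ȳ = (37 + 37 + 42 + 47 + 45 + 41 + 46 + 49 + 45 + 46 + 48)/11 = 43.9091
Numerator Σ_{t=1}^{9}(y_t−ȳ)(y_{t+2}−ȳ) = -14.3802
Denominator Σ(y_t−ȳ)² = 170.9091
r_2 = -14.3802 / 170.9091 = -0.084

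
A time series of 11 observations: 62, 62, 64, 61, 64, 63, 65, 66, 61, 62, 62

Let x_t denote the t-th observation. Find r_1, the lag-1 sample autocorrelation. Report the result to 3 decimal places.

Mean x̄ = (62 + 62 + 64 + 61 + 64 + 63 + 65 + 66 + 61 + 62 + 62)/11 = 62.9091
Numerator Σ_{t=1}^{10}(x_t−x̄)(x_{t+1}−x̄) = -0.9174
Denominator Σ(x_t−x̄)² = 26.9091
r_1 = -0.9174 / 26.9091 = -0.034

-0.034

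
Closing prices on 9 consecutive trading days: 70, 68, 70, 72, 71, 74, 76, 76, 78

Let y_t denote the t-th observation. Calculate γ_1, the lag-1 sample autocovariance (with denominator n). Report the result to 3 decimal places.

Mean ȳ = (70 + 68 + 70 + 72 + 71 + 74 + 76 + 76 + 78)/9 = 72.7778
Σ_{t=1}^{8}(y_t−ȳ)(y_{t+1}−ȳ) = 59.0617
γ_1 = 59.0617 / 9 = 6.562

6.562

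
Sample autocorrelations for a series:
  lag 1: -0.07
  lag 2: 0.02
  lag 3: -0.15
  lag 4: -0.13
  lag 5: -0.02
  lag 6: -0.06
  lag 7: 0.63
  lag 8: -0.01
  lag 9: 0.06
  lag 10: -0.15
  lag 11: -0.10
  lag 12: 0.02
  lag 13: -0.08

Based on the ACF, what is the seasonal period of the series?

The largest autocorrelation is r_7 = 0.63; the remaining lags stay at or below 0.06.
The dominant spike at lag 7 indicates a seasonal period of 7.

7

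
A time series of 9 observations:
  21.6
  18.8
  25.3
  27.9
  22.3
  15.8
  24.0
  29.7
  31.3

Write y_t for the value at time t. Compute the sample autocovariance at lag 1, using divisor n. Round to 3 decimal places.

Mean ȳ = (21.6 + 18.8 + 25.3 + 27.9 + 22.3 + 15.8 + 24.0 + 29.7 + 31.3)/9 = 24.0778
Σ_{t=1}^{8}(y_t−ȳ)(y_{t+1}−ȳ) = 60.0306
γ_1 = 60.0306 / 9 = 6.670

6.670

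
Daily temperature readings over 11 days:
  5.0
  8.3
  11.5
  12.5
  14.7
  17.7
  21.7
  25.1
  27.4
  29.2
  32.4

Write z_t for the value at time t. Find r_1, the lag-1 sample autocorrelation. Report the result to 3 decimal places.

Mean z̄ = (5.0 + 8.3 + 11.5 + 12.5 + 14.7 + 17.7 + 21.7 + 25.1 + 27.4 + 29.2 + 32.4)/11 = 18.6818
Numerator Σ_{t=1}^{10}(z_t−z̄)(z_{t+1}−z̄) = 597.8760
Denominator Σ(z_t−z̄)² = 826.7164
r_1 = 597.8760 / 826.7164 = 0.723

0.723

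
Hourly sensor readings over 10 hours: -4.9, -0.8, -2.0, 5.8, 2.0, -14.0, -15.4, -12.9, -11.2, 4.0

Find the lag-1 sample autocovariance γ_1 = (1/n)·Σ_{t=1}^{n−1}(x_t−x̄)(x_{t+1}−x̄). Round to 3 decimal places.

Mean x̄ = (-4.9 − 0.8 − 2.0 + 5.8 + 2.0 − 14.0 − 15.4 − 12.9 − 11.2 + 4.0)/10 = -4.9400
Σ_{t=1}^{9}(x_t−x̄)(x_{t+1}−x̄) = 227.4664
γ_1 = 227.4664 / 10 = 22.747

22.747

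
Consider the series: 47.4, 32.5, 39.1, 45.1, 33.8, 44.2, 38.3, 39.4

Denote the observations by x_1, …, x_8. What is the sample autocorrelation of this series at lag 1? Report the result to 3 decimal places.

Mean x̄ = (47.4 + 32.5 + 39.1 + 45.1 + 33.8 + 44.2 + 38.3 + 39.4)/8 = 39.9750
Deviations from mean: 7.4250, -7.4750, -0.8750, 5.1250, -6.1750, 4.2250, -1.6750, -0.5750
Numerator Σ_{t=1}^{7}(x_t−x̄)(x_{t+1}−x̄) = -117.2956
Denominator Σ(x_t−x̄)² = 197.1550
r_1 = -117.2956 / 197.1550 = -0.595

-0.595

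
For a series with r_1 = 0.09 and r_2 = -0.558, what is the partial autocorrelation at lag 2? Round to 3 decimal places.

-0.571

φ_{22} = (r_2 − r_1²) / (1 − r_1²)
r_1² = (0.09)² = 0.0081
Numerator = -0.558 − 0.0081 = -0.5661; denominator = 1 − 0.0081 = 0.9919
φ_{22} = -0.5661 / 0.9919 = -0.571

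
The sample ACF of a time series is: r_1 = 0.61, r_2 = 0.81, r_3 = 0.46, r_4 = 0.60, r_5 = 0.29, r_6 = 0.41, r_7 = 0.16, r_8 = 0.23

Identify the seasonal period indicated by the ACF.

The largest autocorrelation is r_2 = 0.81; the remaining lags stay at or below 0.61.
The dominant spike at lag 2 indicates a seasonal period of 2.

2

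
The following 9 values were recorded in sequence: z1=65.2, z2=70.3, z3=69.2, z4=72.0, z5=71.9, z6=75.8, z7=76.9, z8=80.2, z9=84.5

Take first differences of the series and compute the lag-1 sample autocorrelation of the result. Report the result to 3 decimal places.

First differences Δz: 5.1, -1.1, 2.8, -0.1, 3.9, 1.1, 3.3, 4.3
Mean of differences = 2.4125
Numerator Σ(Δz_t−Δz̄)(Δz_{t+1}−Δz̄) = -16.9539
Denominator Σ(Δz_t−Δz̄)² = 34.3088
r_1(Δz) = -16.9539 / 34.3088 = -0.494

-0.494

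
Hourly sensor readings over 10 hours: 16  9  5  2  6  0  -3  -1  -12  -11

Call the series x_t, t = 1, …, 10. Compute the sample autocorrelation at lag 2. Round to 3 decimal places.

Mean x̄ = (16 + 9 + 5 + 2 + 6 + 0 − 3 − 1 − 12 − 11)/10 = 1.1000
Numerator Σ_{t=1}^{8}(x_t−x̄)(x_{t+2}−x̄) = 144.6800
Denominator Σ(x_t−x̄)² = 664.9000
r_2 = 144.6800 / 664.9000 = 0.218

0.218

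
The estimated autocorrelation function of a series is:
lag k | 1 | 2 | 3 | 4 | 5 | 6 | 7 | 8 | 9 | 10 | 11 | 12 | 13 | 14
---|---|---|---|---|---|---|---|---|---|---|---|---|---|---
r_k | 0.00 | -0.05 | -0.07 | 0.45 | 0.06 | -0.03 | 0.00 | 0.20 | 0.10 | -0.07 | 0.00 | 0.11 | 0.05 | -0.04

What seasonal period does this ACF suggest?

The largest autocorrelation is r_4 = 0.45, with a weaker echo at lag 8 (0.20); the remaining lags stay at or below 0.11.
The dominant spike at lag 4 indicates a seasonal period of 4.

4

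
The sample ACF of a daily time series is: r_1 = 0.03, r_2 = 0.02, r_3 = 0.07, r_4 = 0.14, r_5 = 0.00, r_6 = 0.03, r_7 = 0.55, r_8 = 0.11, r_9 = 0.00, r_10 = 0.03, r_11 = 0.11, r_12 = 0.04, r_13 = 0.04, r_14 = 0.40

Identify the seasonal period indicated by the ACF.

The largest autocorrelation is r_7 = 0.55, with a weaker echo at lag 14 (0.40); the remaining lags stay at or below 0.14.
The dominant spike at lag 7 indicates a seasonal period of 7.

7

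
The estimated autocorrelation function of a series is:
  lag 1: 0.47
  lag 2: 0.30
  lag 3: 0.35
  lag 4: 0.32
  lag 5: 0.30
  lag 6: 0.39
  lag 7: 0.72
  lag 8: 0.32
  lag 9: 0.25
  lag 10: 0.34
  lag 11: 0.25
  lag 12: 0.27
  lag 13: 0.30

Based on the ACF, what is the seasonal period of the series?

7

The largest autocorrelation is r_7 = 0.72; the remaining lags stay at or below 0.47. The elevated value at lag 1 (0.47), dropping to 0.30 at lag 2, reflects decaying short-term dependence rather than seasonality.
The dominant spike at lag 7 indicates a seasonal period of 7.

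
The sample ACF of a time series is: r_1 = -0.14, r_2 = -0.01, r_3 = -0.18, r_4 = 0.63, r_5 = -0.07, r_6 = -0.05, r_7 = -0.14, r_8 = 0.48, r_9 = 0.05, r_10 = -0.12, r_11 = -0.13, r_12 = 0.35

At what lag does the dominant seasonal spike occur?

The largest autocorrelation is r_4 = 0.63, with weaker echoes at lags 8 (0.48) and 12 (0.35); the remaining lags stay at or below 0.05.
The dominant spike at lag 4 indicates a seasonal period of 4.

4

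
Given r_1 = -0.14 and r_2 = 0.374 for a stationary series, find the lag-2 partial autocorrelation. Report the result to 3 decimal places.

φ_{22} = (r_2 − r_1²) / (1 − r_1²)
r_1² = (-0.14)² = 0.0196
Numerator = 0.374 − 0.0196 = 0.3544; denominator = 1 − 0.0196 = 0.9804
φ_{22} = 0.3544 / 0.9804 = 0.361

0.361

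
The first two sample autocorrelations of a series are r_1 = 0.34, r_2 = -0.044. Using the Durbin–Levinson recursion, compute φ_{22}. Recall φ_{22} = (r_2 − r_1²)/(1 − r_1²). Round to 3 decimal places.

φ_{22} = (r_2 − r_1²) / (1 − r_1²)
r_1² = (0.34)² = 0.1156
Numerator = -0.044 − 0.1156 = -0.1596; denominator = 1 − 0.1156 = 0.8844
φ_{22} = -0.1596 / 0.8844 = -0.180

-0.180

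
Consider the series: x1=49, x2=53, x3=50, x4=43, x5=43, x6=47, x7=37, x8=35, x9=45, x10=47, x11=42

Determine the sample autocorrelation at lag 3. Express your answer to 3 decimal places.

0.097

Mean x̄ = (49 + 53 + 50 + 43 + 43 + 47 + 37 + 35 + 45 + 47 + 42)/11 = 44.6364
Numerator Σ_{t=1}^{8}(x_t−x̄)(x_{t+3}−x̄) = 28.3306
Denominator Σ(x_t−x̄)² = 292.5455
r_3 = 28.3306 / 292.5455 = 0.097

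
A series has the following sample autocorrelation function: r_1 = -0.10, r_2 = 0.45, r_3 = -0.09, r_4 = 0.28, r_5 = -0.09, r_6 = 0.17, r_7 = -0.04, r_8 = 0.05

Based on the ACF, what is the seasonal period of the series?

2

The largest autocorrelation is r_2 = 0.45, with weaker echoes at lags 4 (0.28) and 6 (0.17); the remaining lags stay at or below 0.05.
The dominant spike at lag 2 indicates a seasonal period of 2.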